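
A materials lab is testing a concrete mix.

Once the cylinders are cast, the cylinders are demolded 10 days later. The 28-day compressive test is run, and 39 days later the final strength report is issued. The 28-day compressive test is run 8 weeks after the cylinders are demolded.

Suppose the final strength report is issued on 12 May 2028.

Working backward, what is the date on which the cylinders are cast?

28 January 2028

The final strength report is issued: May 12, 2028.
The 28-day compressive test is run: May 12, 2028 − 39 days = Apr 3, 2028.
The cylinders are demolded: Apr 3, 2028 − 8 weeks = Feb 7, 2028.
The cylinders are cast: Feb 7, 2028 − 10 days = Jan 28, 2028.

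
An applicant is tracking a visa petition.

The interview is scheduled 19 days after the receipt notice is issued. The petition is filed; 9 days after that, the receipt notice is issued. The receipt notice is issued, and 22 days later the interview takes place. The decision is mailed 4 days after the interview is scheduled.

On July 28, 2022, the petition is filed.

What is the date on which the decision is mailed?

The petition is filed: Jul 28, 2022.
The receipt notice is issued: Jul 28, 2022 + 9 days = Aug 6, 2022.
The interview is scheduled: Aug 6, 2022 + 19 days = Aug 25, 2022.
The decision is mailed: Aug 25, 2022 + 4 days = Aug 29, 2022.

August 29, 2022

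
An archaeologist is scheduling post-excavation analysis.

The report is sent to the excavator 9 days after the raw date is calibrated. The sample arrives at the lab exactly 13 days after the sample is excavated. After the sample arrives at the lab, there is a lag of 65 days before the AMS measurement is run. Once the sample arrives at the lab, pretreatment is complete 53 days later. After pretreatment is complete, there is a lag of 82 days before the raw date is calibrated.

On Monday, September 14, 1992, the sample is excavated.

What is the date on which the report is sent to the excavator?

The sample is excavated: Sep 14, 1992.
The sample arrives at the lab: Sep 14, 1992 + 13 days = Sep 27, 1992.
Pretreatment is complete: Sep 27, 1992 + 53 days = Nov 19, 1992.
The raw date is calibrated: Nov 19, 1992 + 82 days = Feb 9, 1993.
The report is sent to the excavator: Feb 9, 1993 + 9 days = Feb 18, 1993.

Thursday, February 18, 1993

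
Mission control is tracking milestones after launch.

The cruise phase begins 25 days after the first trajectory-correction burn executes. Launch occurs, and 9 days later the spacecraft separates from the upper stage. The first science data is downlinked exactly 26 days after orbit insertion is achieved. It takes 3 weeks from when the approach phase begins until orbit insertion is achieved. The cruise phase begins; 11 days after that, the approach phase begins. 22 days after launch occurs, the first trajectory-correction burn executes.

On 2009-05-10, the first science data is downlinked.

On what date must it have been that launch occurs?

2009-01-25

The first science data is downlinked: May 10, 2009.
Orbit insertion is achieved: May 10, 2009 − 26 days = Apr 14, 2009.
The approach phase begins: Apr 14, 2009 − 3 weeks = Mar 24, 2009.
The cruise phase begins: Mar 24, 2009 − 11 days = Mar 13, 2009.
The first trajectory-correction burn executes: Mar 13, 2009 − 25 days = Feb 16, 2009.
Launch occurs: Feb 16, 2009 − 22 days = Jan 25, 2009.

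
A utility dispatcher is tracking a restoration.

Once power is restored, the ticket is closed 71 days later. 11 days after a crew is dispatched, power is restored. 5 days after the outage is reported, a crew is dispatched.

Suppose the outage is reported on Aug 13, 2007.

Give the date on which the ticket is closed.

The outage is reported: Aug 13, 2007.
A crew is dispatched: Aug 13, 2007 + 5 days = Aug 18, 2007.
Power is restored: Aug 18, 2007 + 11 days = Aug 29, 2007.
The ticket is closed: Aug 29, 2007 + 71 days = Nov 8, 2007.

Nov 8, 2007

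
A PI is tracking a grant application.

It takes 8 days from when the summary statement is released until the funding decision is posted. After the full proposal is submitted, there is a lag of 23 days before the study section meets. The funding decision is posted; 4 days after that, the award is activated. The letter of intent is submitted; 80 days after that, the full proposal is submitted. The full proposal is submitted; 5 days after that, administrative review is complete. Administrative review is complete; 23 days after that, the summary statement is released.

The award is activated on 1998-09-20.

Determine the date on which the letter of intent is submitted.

1998-05-23

The award is activated: Sep 20, 1998.
The funding decision is posted: Sep 20, 1998 − 4 days = Sep 16, 1998.
The summary statement is released: Sep 16, 1998 − 8 days = Sep 8, 1998.
Administrative review is complete: Sep 8, 1998 − 23 days = Aug 16, 1998.
The full proposal is submitted: Aug 16, 1998 − 5 days = Aug 11, 1998.
The letter of intent is submitted: Aug 11, 1998 − 80 days = May 23, 1998.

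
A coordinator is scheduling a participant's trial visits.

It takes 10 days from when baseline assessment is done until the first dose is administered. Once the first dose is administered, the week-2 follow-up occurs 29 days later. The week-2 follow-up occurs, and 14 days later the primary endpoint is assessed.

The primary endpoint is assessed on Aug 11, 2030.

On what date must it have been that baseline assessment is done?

Jun 19, 2030

The primary endpoint is assessed: Aug 11, 2030.
The week-2 follow-up occurs: Aug 11, 2030 − 14 days = Jul 28, 2030.
The first dose is administered: Jul 28, 2030 − 29 days = Jun 29, 2030.
Baseline assessment is done: Jun 29, 2030 − 10 days = Jun 19, 2030.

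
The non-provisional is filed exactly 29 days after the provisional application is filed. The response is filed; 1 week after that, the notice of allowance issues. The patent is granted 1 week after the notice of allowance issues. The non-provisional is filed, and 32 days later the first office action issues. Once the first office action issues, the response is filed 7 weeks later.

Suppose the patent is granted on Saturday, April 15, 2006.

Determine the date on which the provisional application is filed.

Monday, December 12, 2005

The patent is granted: Apr 15, 2006.
The notice of allowance issues: Apr 15, 2006 − 1 week = Apr 8, 2006.
The response is filed: Apr 8, 2006 − 1 week = Apr 1, 2006.
The first office action issues: Apr 1, 2006 − 7 weeks = Feb 11, 2006.
The non-provisional is filed: Feb 11, 2006 − 32 days = Jan 10, 2006.
The provisional application is filed: Jan 10, 2006 − 29 days = Dec 12, 2005.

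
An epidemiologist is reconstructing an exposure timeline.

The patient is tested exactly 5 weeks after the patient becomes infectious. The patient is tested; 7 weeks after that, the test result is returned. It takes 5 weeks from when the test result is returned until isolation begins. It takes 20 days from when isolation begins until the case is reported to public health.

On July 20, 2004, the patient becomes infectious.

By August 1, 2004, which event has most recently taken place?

The patient becomes infectious: Jul 20, 2004.
The patient is tested: Jul 20, 2004 + 5 weeks = Aug 24, 2004.
The test result is returned: Aug 24, 2004 + 7 weeks = Oct 12, 2004.
Isolation begins: Oct 12, 2004 + 5 weeks = Nov 16, 2004.
The case is reported to public health: Nov 16, 2004 + 20 days = Dec 6, 2004.
Aug 1, 2004 falls between when the patient becomes infectious (Jul 20, 2004) and when the patient is tested (Aug 24, 2004).

The patient becomes infectious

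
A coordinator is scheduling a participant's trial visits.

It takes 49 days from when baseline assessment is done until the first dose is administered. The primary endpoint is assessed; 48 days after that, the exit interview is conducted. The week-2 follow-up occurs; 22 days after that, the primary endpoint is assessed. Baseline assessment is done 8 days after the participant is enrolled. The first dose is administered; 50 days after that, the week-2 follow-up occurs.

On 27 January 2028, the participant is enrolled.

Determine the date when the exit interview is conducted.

22 July 2028

The participant is enrolled: Jan 27, 2028.
Baseline assessment is done: Jan 27, 2028 + 8 days = Feb 4, 2028.
The first dose is administered: Feb 4, 2028 + 49 days = Mar 24, 2028.
The week-2 follow-up occurs: Mar 24, 2028 + 50 days = May 13, 2028.
The primary endpoint is assessed: May 13, 2028 + 22 days = Jun 4, 2028.
The exit interview is conducted: Jun 4, 2028 + 48 days = Jul 22, 2028.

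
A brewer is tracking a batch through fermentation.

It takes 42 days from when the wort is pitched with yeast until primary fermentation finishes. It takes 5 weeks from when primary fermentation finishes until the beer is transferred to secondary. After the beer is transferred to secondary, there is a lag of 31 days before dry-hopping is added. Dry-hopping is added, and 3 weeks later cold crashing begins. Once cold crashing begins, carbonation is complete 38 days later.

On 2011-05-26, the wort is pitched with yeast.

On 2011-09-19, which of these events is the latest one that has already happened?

Dry-hopping is added

The wort is pitched with yeast: May 26, 2011.
Primary fermentation finishes: May 26, 2011 + 42 days = Jul 7, 2011.
The beer is transferred to secondary: Jul 7, 2011 + 5 weeks = Aug 11, 2011.
Dry-hopping is added: Aug 11, 2011 + 31 days = Sep 11, 2011.
Cold crashing begins: Sep 11, 2011 + 3 weeks = Oct 2, 2011.
Carbonation is complete: Oct 2, 2011 + 38 days = Nov 9, 2011.
Sep 19, 2011 falls between when dry-hopping is added (Sep 11, 2011) and when cold crashing begins (Oct 2, 2011).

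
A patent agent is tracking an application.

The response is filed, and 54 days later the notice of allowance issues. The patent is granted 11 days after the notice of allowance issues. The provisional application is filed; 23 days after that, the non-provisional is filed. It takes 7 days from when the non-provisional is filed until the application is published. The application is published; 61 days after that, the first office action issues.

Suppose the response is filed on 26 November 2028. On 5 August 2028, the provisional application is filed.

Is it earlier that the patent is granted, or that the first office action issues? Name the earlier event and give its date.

The response is filed: Nov 26, 2028.
The notice of allowance issues: Nov 26, 2028 + 54 days = Jan 19, 2029.
The patent is granted: Jan 19, 2029 + 11 days = Jan 30, 2029.
The provisional application is filed: Aug 5, 2028.
The non-provisional is filed: Aug 5, 2028 + 23 days = Aug 28, 2028.
The application is published: Aug 28, 2028 + 7 days = Sep 4, 2028.
The first office action issues: Sep 4, 2028 + 61 days = Nov 4, 2028.
Comparing: the patent is granted on Jan 30, 2029 vs the first office action issues on Nov 4, 2028. Earlier: the first office action issues.

The first office action issues — 4 November 2028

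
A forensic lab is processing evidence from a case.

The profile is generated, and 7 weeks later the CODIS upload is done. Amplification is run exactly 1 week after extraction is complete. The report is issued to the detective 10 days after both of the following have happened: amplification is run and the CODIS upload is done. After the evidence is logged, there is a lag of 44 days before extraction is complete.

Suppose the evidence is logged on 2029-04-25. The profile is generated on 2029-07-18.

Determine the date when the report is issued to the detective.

The evidence is logged: Apr 25, 2029.
Extraction is complete: Apr 25, 2029 + 44 days = Jun 8, 2029.
Amplification is run: Jun 8, 2029 + 1 week = Jun 15, 2029.
The profile is generated: Jul 18, 2029.
The CODIS upload is done: Jul 18, 2029 + 7 weeks = Sep 5, 2029.
Both prerequisites met — amplification is run (Jun 15, 2029), the CODIS upload is done (Sep 5, 2029); the later is Sep 5, 2029.
The report is issued to the detective: Sep 5, 2029 + 10 days = Sep 15, 2029.

2029-09-15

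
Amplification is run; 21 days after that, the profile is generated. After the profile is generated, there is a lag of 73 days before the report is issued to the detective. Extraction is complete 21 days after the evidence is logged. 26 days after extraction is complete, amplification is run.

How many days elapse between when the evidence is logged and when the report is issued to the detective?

141 days

Causal path: the evidence is logged → extraction is complete → amplification is run → the profile is generated → the report is issued to the detective.
Total delay along the path: 21 + 26 + 21 + 73 = 141 days.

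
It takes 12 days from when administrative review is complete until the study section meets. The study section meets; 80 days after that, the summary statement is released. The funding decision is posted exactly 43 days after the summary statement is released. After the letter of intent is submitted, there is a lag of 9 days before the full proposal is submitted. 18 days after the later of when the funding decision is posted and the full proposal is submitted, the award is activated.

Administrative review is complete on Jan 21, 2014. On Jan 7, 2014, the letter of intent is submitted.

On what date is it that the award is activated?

Administrative review is complete: Jan 21, 2014.
The study section meets: Jan 21, 2014 + 12 days = Feb 2, 2014.
The summary statement is released: Feb 2, 2014 + 80 days = Apr 23, 2014.
The funding decision is posted: Apr 23, 2014 + 43 days = Jun 5, 2014.
The letter of intent is submitted: Jan 7, 2014.
The full proposal is submitted: Jan 7, 2014 + 9 days = Jan 16, 2014.
Both prerequisites met — the funding decision is posted (Jun 5, 2014), the full proposal is submitted (Jan 16, 2014); the later is Jun 5, 2014.
The award is activated: Jun 5, 2014 + 18 days = Jun 23, 2014.

Jun 23, 2014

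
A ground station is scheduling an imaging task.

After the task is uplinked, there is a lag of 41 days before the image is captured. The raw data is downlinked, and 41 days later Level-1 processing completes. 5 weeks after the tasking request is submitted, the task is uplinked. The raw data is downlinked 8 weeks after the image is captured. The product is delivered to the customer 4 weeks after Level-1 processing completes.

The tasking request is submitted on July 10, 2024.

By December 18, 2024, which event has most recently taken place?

The tasking request is submitted: Jul 10, 2024.
The task is uplinked: Jul 10, 2024 + 5 weeks = Aug 14, 2024.
The image is captured: Aug 14, 2024 + 41 days = Sep 24, 2024.
The raw data is downlinked: Sep 24, 2024 + 8 weeks = Nov 19, 2024.
Level-1 processing completes: Nov 19, 2024 + 41 days = Dec 30, 2024.
The product is delivered to the customer: Dec 30, 2024 + 4 weeks = Jan 27, 2025.
Dec 18, 2024 falls between when the raw data is downlinked (Nov 19, 2024) and when Level-1 processing completes (Dec 30, 2024).

The raw data is downlinked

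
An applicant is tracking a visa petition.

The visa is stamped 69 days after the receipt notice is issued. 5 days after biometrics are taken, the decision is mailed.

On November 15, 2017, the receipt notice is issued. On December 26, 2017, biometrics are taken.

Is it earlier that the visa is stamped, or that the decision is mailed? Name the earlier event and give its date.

The decision is mailed — December 31, 2017

The receipt notice is issued: Nov 15, 2017.
The visa is stamped: Nov 15, 2017 + 69 days = Jan 23, 2018.
Biometrics are taken: Dec 26, 2017.
The decision is mailed: Dec 26, 2017 + 5 days = Dec 31, 2017.
Comparing: the visa is stamped on Jan 23, 2018 vs the decision is mailed on Dec 31, 2017. Earlier: the decision is mailed.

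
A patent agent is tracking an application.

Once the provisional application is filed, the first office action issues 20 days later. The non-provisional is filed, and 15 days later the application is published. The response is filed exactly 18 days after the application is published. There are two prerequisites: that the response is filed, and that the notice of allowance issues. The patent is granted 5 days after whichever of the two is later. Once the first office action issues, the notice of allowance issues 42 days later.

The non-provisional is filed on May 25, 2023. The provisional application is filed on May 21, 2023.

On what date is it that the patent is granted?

The non-provisional is filed: May 25, 2023.
The application is published: May 25, 2023 + 15 days = Jun 9, 2023.
The response is filed: Jun 9, 2023 + 18 days = Jun 27, 2023.
The provisional application is filed: May 21, 2023.
The first office action issues: May 21, 2023 + 20 days = Jun 10, 2023.
The notice of allowance issues: Jun 10, 2023 + 42 days = Jul 22, 2023.
Both prerequisites met — the response is filed (Jun 27, 2023), the notice of allowance issues (Jul 22, 2023); the later is Jul 22, 2023.
The patent is granted: Jul 22, 2023 + 5 days = Jul 27, 2023.

July 27, 2023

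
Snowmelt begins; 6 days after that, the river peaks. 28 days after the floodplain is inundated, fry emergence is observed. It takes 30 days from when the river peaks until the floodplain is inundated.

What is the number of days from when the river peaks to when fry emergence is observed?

58 days

Causal path: the river peaks → the floodplain is inundated → fry emergence is observed.
Total delay along the path: 30 + 28 = 58 days.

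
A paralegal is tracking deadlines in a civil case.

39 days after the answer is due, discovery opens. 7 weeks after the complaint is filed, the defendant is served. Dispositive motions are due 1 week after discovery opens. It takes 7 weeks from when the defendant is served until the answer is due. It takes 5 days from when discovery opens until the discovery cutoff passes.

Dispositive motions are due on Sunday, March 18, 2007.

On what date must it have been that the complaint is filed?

Wednesday, October 25, 2006

Dispositive motions are due: Mar 18, 2007.
Discovery opens: Mar 18, 2007 − 1 week = Mar 11, 2007.
The answer is due: Mar 11, 2007 − 39 days = Jan 31, 2007.
The defendant is served: Jan 31, 2007 − 7 weeks = Dec 13, 2006.
The complaint is filed: Dec 13, 2006 − 7 weeks = Oct 25, 2006.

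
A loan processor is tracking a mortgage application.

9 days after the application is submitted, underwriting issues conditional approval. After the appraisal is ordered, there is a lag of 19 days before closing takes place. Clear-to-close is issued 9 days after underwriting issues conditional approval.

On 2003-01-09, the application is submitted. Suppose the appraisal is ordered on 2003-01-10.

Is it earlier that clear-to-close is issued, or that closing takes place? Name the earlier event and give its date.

Clear-to-close is issued — 2003-01-27

The application is submitted: Jan 9, 2003.
Underwriting issues conditional approval: Jan 9, 2003 + 9 days = Jan 18, 2003.
Clear-to-close is issued: Jan 18, 2003 + 9 days = Jan 27, 2003.
The appraisal is ordered: Jan 10, 2003.
Closing takes place: Jan 10, 2003 + 19 days = Jan 29, 2003.
Comparing: clear-to-close is issued on Jan 27, 2003 vs closing takes place on Jan 29, 2003. Earlier: clear-to-close is issued.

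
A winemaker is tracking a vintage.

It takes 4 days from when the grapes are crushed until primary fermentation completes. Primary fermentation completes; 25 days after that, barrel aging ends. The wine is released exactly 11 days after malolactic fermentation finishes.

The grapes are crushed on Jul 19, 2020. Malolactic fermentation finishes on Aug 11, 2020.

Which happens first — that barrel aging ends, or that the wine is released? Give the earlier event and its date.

Barrel aging ends — Aug 17, 2020

The grapes are crushed: Jul 19, 2020.
Primary fermentation completes: Jul 19, 2020 + 4 days = Jul 23, 2020.
Barrel aging ends: Jul 23, 2020 + 25 days = Aug 17, 2020.
Malolactic fermentation finishes: Aug 11, 2020.
The wine is released: Aug 11, 2020 + 11 days = Aug 22, 2020.
Comparing: barrel aging ends on Aug 17, 2020 vs the wine is released on Aug 22, 2020. Earlier: barrel aging ends.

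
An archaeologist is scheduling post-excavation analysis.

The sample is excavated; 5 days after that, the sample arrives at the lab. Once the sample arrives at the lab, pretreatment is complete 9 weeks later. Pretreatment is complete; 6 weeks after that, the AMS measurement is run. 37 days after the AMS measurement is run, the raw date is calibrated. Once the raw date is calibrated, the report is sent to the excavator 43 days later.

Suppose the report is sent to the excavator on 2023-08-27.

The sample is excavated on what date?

The report is sent to the excavator: Aug 27, 2023.
The raw date is calibrated: Aug 27, 2023 − 43 days = Jul 15, 2023.
The AMS measurement is run: Jul 15, 2023 − 37 days = Jun 8, 2023.
Pretreatment is complete: Jun 8, 2023 − 6 weeks = Apr 27, 2023.
The sample arrives at the lab: Apr 27, 2023 − 9 weeks = Feb 23, 2023.
The sample is excavated: Feb 23, 2023 − 5 days = Feb 18, 2023.

2023-02-18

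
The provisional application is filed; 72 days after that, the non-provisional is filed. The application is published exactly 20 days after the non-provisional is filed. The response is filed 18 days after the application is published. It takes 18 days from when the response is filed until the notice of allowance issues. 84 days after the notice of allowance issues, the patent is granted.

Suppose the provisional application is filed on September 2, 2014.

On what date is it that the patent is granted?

The provisional application is filed: Sep 2, 2014.
The non-provisional is filed: Sep 2, 2014 + 72 days = Nov 13, 2014.
The application is published: Nov 13, 2014 + 20 days = Dec 3, 2014.
The response is filed: Dec 3, 2014 + 18 days = Dec 21, 2014.
The notice of allowance issues: Dec 21, 2014 + 18 days = Jan 8, 2015.
The patent is granted: Jan 8, 2015 + 84 days = Apr 2, 2015.

April 2, 2015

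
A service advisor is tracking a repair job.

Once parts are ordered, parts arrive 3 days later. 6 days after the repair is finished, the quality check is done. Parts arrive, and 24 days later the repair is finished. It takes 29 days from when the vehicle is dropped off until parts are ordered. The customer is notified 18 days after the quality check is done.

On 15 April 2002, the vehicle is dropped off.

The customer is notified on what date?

4 July 2002

The vehicle is dropped off: Apr 15, 2002.
Parts are ordered: Apr 15, 2002 + 29 days = May 14, 2002.
Parts arrive: May 14, 2002 + 3 days = May 17, 2002.
The repair is finished: May 17, 2002 + 24 days = Jun 10, 2002.
The quality check is done: Jun 10, 2002 + 6 days = Jun 16, 2002.
The customer is notified: Jun 16, 2002 + 18 days = Jul 4, 2002.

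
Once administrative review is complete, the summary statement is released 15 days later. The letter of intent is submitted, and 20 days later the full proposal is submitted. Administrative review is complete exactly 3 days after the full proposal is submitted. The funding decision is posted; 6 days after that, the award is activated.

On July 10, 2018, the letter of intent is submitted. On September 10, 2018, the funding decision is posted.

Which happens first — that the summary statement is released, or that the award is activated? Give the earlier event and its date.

The letter of intent is submitted: Jul 10, 2018.
The full proposal is submitted: Jul 10, 2018 + 20 days = Jul 30, 2018.
Administrative review is complete: Jul 30, 2018 + 3 days = Aug 2, 2018.
The summary statement is released: Aug 2, 2018 + 15 days = Aug 17, 2018.
The funding decision is posted: Sep 10, 2018.
The award is activated: Sep 10, 2018 + 6 days = Sep 16, 2018.
Comparing: the summary statement is released on Aug 17, 2018 vs the award is activated on Sep 16, 2018. Earlier: the summary statement is released.

The summary statement is released — August 17, 2018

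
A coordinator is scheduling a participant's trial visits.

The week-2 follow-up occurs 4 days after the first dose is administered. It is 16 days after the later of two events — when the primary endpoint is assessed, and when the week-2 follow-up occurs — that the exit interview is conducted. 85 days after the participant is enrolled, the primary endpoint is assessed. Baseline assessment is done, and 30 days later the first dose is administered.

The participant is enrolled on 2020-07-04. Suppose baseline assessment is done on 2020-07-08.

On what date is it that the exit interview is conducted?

The participant is enrolled: Jul 4, 2020.
The primary endpoint is assessed: Jul 4, 2020 + 85 days = Sep 27, 2020.
Baseline assessment is done: Jul 8, 2020.
The first dose is administered: Jul 8, 2020 + 30 days = Aug 7, 2020.
The week-2 follow-up occurs: Aug 7, 2020 + 4 days = Aug 11, 2020.
Both prerequisites met — the primary endpoint is assessed (Sep 27, 2020), the week-2 follow-up occurs (Aug 11, 2020); the later is Sep 27, 2020.
The exit interview is conducted: Sep 27, 2020 + 16 days = Oct 13, 2020.

2020-10-13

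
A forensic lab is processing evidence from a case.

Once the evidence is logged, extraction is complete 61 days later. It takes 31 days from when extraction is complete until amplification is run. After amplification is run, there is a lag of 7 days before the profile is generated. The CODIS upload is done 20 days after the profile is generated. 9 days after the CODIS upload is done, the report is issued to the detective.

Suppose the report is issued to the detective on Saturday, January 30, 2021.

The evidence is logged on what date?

Thursday, September 24, 2020

The report is issued to the detective: Jan 30, 2021.
The CODIS upload is done: Jan 30, 2021 − 9 days = Jan 21, 2021.
The profile is generated: Jan 21, 2021 − 20 days = Jan 1, 2021.
Amplification is run: Jan 1, 2021 − 7 days = Dec 25, 2020.
Extraction is complete: Dec 25, 2020 − 31 days = Nov 24, 2020.
The evidence is logged: Nov 24, 2020 − 61 days = Sep 24, 2020.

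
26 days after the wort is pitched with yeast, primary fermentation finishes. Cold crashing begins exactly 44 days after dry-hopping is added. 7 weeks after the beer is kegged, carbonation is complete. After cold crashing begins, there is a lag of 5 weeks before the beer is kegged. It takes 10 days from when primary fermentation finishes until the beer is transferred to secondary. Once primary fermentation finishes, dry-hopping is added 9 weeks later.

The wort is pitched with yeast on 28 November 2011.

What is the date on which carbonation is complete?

The wort is pitched with yeast: Nov 28, 2011.
Primary fermentation finishes: Nov 28, 2011 + 26 days = Dec 24, 2011.
Dry-hopping is added: Dec 24, 2011 + 9 weeks = Feb 25, 2012.
Cold crashing begins: Feb 25, 2012 + 44 days = Apr 9, 2012.
The beer is kegged: Apr 9, 2012 + 5 weeks = May 14, 2012.
Carbonation is complete: May 14, 2012 + 7 weeks = Jul 2, 2012.

2 July 2012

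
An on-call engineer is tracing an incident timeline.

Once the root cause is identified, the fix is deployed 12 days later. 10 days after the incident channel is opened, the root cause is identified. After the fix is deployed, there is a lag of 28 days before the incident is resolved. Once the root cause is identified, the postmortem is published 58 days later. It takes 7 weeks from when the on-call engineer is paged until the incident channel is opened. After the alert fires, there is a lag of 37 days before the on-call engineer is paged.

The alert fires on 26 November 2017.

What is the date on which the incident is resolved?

11 April 2018

The alert fires: Nov 26, 2017.
The on-call engineer is paged: Nov 26, 2017 + 37 days = Jan 2, 2018.
The incident channel is opened: Jan 2, 2018 + 7 weeks = Feb 20, 2018.
The root cause is identified: Feb 20, 2018 + 10 days = Mar 2, 2018.
The fix is deployed: Mar 2, 2018 + 12 days = Mar 14, 2018.
The incident is resolved: Mar 14, 2018 + 28 days = Apr 11, 2018.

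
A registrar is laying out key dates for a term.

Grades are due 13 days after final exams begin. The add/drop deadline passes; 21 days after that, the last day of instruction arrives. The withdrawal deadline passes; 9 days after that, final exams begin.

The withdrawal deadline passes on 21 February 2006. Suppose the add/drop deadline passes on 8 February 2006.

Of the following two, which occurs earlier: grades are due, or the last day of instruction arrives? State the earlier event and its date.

The last day of instruction arrives — 1 March 2006

The withdrawal deadline passes: Feb 21, 2006.
Final exams begin: Feb 21, 2006 + 9 days = Mar 2, 2006.
Grades are due: Mar 2, 2006 + 13 days = Mar 15, 2006.
The add/drop deadline passes: Feb 8, 2006.
The last day of instruction arrives: Feb 8, 2006 + 21 days = Mar 1, 2006.
Comparing: grades are due on Mar 15, 2006 vs the last day of instruction arrives on Mar 1, 2006. Earlier: the last day of instruction arrives.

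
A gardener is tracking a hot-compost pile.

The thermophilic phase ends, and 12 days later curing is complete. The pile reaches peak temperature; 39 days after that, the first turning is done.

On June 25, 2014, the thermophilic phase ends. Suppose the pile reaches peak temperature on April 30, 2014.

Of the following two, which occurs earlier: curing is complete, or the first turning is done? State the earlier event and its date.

The first turning is done — June 8, 2014

The thermophilic phase ends: Jun 25, 2014.
Curing is complete: Jun 25, 2014 + 12 days = Jul 7, 2014.
The pile reaches peak temperature: Apr 30, 2014.
The first turning is done: Apr 30, 2014 + 39 days = Jun 8, 2014.
Comparing: curing is complete on Jul 7, 2014 vs the first turning is done on Jun 8, 2014. Earlier: the first turning is done.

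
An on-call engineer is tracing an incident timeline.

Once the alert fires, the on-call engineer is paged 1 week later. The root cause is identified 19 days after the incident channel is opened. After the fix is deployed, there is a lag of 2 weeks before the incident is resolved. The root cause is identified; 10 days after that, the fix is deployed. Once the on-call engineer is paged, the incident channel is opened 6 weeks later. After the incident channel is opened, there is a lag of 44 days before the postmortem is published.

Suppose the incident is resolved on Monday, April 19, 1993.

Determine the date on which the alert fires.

Sunday, January 17, 1993

The incident is resolved: Apr 19, 1993.
The fix is deployed: Apr 19, 1993 − 2 weeks = Apr 5, 1993.
The root cause is identified: Apr 5, 1993 − 10 days = Mar 26, 1993.
The incident channel is opened: Mar 26, 1993 − 19 days = Mar 7, 1993.
The on-call engineer is paged: Mar 7, 1993 − 6 weeks = Jan 24, 1993.
The alert fires: Jan 24, 1993 − 1 week = Jan 17, 1993.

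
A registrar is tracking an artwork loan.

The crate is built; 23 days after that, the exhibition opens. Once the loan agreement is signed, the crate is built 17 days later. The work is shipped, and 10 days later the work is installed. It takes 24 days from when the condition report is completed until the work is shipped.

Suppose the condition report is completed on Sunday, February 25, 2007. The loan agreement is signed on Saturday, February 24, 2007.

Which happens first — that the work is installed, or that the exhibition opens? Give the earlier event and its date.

The work is installed — Saturday, March 31, 2007

The condition report is completed: Feb 25, 2007.
The work is shipped: Feb 25, 2007 + 24 days = Mar 21, 2007.
The work is installed: Mar 21, 2007 + 10 days = Mar 31, 2007.
The loan agreement is signed: Feb 24, 2007.
The crate is built: Feb 24, 2007 + 17 days = Mar 13, 2007.
The exhibition opens: Mar 13, 2007 + 23 days = Apr 5, 2007.
Comparing: the work is installed on Mar 31, 2007 vs the exhibition opens on Apr 5, 2007. Earlier: the work is installed.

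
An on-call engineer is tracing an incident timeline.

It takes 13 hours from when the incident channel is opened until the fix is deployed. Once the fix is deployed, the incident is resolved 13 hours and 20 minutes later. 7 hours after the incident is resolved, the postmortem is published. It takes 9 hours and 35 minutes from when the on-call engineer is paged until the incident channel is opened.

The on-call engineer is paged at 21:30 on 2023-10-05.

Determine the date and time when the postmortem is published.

16:25 on 2023-10-07

The on-call engineer is paged: 21:30 Oct 5, 2023.
The incident channel is opened: 21:30 Oct 5, 2023 + 9h35m = 07:05 Oct 6, 2023.
The fix is deployed: 07:05 Oct 6, 2023 + 13h = 20:05 Oct 6, 2023.
The incident is resolved: 20:05 Oct 6, 2023 + 13h20m = 09:25 Oct 7, 2023.
The postmortem is published: 09:25 Oct 7, 2023 + 7h = 16:25 Oct 7, 2023.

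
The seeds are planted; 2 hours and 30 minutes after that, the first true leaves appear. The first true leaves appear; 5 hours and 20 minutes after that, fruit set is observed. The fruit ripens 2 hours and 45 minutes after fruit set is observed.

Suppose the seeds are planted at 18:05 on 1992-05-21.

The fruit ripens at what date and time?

04:40 on 1992-05-22

The seeds are planted: 18:05 May 21, 1992.
The first true leaves appear: 18:05 May 21, 1992 + 2h30m = 20:35 May 21, 1992.
Fruit set is observed: 20:35 May 21, 1992 + 5h20m = 01:55 May 22, 1992.
The fruit ripens: 01:55 May 22, 1992 + 2h45m = 04:40 May 22, 1992.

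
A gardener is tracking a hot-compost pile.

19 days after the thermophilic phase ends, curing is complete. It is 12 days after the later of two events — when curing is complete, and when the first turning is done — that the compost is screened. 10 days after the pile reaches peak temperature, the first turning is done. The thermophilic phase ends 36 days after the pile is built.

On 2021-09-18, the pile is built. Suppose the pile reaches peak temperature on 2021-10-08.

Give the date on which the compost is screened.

The pile is built: Sep 18, 2021.
The thermophilic phase ends: Sep 18, 2021 + 36 days = Oct 24, 2021.
Curing is complete: Oct 24, 2021 + 19 days = Nov 12, 2021.
The pile reaches peak temperature: Oct 8, 2021.
The first turning is done: Oct 8, 2021 + 10 days = Oct 18, 2021.
Both prerequisites met — curing is complete (Nov 12, 2021), the first turning is done (Oct 18, 2021); the later is Nov 12, 2021.
The compost is screened: Nov 12, 2021 + 12 days = Nov 24, 2021.

2021-11-24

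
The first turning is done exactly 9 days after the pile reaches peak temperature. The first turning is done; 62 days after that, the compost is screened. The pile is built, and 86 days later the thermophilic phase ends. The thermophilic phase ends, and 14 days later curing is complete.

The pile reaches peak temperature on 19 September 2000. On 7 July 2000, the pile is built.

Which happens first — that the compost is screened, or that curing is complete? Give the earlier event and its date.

The pile reaches peak temperature: Sep 19, 2000.
The first turning is done: Sep 19, 2000 + 9 days = Sep 28, 2000.
The compost is screened: Sep 28, 2000 + 62 days = Nov 29, 2000.
The pile is built: Jul 7, 2000.
The thermophilic phase ends: Jul 7, 2000 + 86 days = Oct 1, 2000.
Curing is complete: Oct 1, 2000 + 14 days = Oct 15, 2000.
Comparing: the compost is screened on Nov 29, 2000 vs curing is complete on Oct 15, 2000. Earlier: curing is complete.

Curing is complete — 15 October 2000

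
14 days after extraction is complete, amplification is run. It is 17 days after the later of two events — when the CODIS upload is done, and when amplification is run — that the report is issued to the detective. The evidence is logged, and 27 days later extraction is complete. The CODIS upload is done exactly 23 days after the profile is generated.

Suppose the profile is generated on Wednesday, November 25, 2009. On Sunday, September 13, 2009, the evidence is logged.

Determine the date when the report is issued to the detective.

The profile is generated: Nov 25, 2009.
The CODIS upload is done: Nov 25, 2009 + 23 days = Dec 18, 2009.
The evidence is logged: Sep 13, 2009.
Extraction is complete: Sep 13, 2009 + 27 days = Oct 10, 2009.
Amplification is run: Oct 10, 2009 + 14 days = Oct 24, 2009.
Both prerequisites met — the CODIS upload is done (Dec 18, 2009), amplification is run (Oct 24, 2009); the later is Dec 18, 2009.
The report is issued to the detective: Dec 18, 2009 + 17 days = Jan 4, 2010.

Monday, January 4, 2010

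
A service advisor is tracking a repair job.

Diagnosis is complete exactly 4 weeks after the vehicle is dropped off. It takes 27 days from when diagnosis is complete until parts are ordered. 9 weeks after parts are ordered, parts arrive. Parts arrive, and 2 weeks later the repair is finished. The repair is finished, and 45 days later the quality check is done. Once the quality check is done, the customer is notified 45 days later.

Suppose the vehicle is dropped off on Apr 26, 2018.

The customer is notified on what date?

The vehicle is dropped off: Apr 26, 2018.
Diagnosis is complete: Apr 26, 2018 + 4 weeks = May 24, 2018.
Parts are ordered: May 24, 2018 + 27 days = Jun 20, 2018.
Parts arrive: Jun 20, 2018 + 9 weeks = Aug 22, 2018.
The repair is finished: Aug 22, 2018 + 2 weeks = Sep 5, 2018.
The quality check is done: Sep 5, 2018 + 45 days = Oct 20, 2018.
The customer is notified: Oct 20, 2018 + 45 days = Dec 4, 2018.

Dec 4, 2018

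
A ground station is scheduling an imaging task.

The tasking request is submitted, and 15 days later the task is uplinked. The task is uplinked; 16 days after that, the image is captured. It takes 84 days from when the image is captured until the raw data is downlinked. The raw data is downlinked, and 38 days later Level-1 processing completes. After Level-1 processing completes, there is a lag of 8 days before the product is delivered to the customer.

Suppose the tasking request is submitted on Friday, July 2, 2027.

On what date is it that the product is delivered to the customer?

Friday, December 10, 2027

The tasking request is submitted: Jul 2, 2027.
The task is uplinked: Jul 2, 2027 + 15 days = Jul 17, 2027.
The image is captured: Jul 17, 2027 + 16 days = Aug 2, 2027.
The raw data is downlinked: Aug 2, 2027 + 84 days = Oct 25, 2027.
Level-1 processing completes: Oct 25, 2027 + 38 days = Dec 2, 2027.
The product is delivered to the customer: Dec 2, 2027 + 8 days = Dec 10, 2027.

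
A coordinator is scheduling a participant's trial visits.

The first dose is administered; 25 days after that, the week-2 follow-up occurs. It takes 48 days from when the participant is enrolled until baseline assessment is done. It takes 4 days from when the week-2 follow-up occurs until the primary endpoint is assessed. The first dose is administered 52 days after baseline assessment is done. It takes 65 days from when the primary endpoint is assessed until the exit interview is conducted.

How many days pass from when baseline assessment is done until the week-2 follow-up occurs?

Causal path: baseline assessment is done → the first dose is administered → the week-2 follow-up occurs.
Total delay along the path: 52 + 25 = 77 days.

77 days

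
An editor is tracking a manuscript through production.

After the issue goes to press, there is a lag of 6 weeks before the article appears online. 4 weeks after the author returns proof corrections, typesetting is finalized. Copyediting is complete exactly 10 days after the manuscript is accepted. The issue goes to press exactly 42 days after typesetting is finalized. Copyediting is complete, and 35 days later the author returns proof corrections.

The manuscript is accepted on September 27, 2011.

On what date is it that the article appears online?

The manuscript is accepted: Sep 27, 2011.
Copyediting is complete: Sep 27, 2011 + 10 days = Oct 7, 2011.
The author returns proof corrections: Oct 7, 2011 + 35 days = Nov 11, 2011.
Typesetting is finalized: Nov 11, 2011 + 4 weeks = Dec 9, 2011.
The issue goes to press: Dec 9, 2011 + 42 days = Jan 20, 2012.
The article appears online: Jan 20, 2012 + 6 weeks = Mar 2, 2012.

March 2, 2012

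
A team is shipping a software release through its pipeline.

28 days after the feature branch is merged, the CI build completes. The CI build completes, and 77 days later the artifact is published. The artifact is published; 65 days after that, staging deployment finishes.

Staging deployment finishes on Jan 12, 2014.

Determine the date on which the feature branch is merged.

Staging deployment finishes: Jan 12, 2014.
The artifact is published: Jan 12, 2014 − 65 days = Nov 8, 2013.
The CI build completes: Nov 8, 2013 − 77 days = Aug 23, 2013.
The feature branch is merged: Aug 23, 2013 − 28 days = Jul 26, 2013.

Jul 26, 2013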